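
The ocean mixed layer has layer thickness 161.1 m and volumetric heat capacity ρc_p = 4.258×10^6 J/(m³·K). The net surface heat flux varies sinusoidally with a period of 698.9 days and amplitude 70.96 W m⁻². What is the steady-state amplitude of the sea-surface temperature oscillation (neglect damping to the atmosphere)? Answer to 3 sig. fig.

0.994 K

Areal heat capacity C = ρc_p × D = 4.258×10^6 × 161.1 = 6.86×10^8 J/(m^2 K).
Angular frequency ω = 2π / T = 2π / 6.04×10^7 s = 1.04×10^-7 s⁻¹.
Cω = 6.86×10^8 × 1.04×10^-7 = 71.4 W/(m²·K).
Amplitude A = F₀ / (Cω) = 70.96 / 71.4 = 0.994 K.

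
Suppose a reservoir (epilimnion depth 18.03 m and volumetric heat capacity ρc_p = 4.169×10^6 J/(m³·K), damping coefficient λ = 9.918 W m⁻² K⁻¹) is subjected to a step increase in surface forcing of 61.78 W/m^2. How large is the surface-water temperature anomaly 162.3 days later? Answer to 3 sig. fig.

Areal heat capacity C = ρc_p × D = 4.169×10^6 × 18.03 = 7.52×10^7 J m⁻² K⁻¹.
τ = C / λ = 7.52×10^7 / 9.918 = 7.58×10^6 s.
Equilibrium anomaly ΔT_eq = F / λ = 61.78 / 9.918 = 6.23 K.
t = 162.3 days = 1.40×10^7 s, so t/τ = 1.85.
ΔT(t) = ΔT_eq (1 − e^(−t/τ)) = 6.23 × (1 − e^−1.85) = 5.25 K.

5.25 K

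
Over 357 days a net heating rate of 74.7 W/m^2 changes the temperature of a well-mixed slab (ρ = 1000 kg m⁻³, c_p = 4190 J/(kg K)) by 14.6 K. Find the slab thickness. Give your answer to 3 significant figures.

37.7 m

Heat input Q = F Δt = 74.7 × 3.08×10^7 s = 2.30×10^9 J/m².
Required areal heat capacity C = Q / ΔT = 1.58×10^8 J/(m²·K).
Depth D = C / (ρ c_p) = 1.58×10^8 / (1000 × 4190) = 37.7 m.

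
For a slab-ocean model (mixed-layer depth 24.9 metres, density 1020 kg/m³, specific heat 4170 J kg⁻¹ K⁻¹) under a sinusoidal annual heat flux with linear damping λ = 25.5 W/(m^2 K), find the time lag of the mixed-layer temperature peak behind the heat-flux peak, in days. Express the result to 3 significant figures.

Areal heat capacity C = ρ c_p D = 1020 × 4170 × 24.9 = 1.06×10^8 J/(m^2 K).
ω = 2π / 3.15×10^7 s = 1.99×10^-7 s⁻¹.
Phase lag φ = arctan(Cω/λ) = arctan(21.1/25.5) = 0.691 rad.
Time lag = φ / ω = 0.691 / 1.99×10^-7 = 3.47×10^6 s = 40.2 days.

40.2 days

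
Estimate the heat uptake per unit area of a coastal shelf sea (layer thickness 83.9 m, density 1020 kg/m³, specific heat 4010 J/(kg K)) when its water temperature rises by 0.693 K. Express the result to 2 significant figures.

Areal heat capacity C = ρ c_p D = 1020 × 4010 × 83.9 = 3.43×10^8 J/(m^2 K).
ΔQ = C ΔT = 3.43×10^8 × 0.693 = 2.38×10^8 J/m².

2.4×10^8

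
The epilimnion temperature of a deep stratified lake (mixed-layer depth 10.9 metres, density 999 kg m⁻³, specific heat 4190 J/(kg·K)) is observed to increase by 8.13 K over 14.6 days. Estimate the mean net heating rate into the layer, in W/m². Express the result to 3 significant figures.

294

Areal heat capacity C = ρ c_p D = 999 × 4190 × 10.9 = 4.56×10^7 J/(m²·K).
Required heat per unit area: Q = C ΔT = 4.56×10^7 × 8.13 = 3.71×10^8 J/m².
Flux F = Q / Δt = 3.71×10^8 / 1.26×10^6 s = 294 W/m².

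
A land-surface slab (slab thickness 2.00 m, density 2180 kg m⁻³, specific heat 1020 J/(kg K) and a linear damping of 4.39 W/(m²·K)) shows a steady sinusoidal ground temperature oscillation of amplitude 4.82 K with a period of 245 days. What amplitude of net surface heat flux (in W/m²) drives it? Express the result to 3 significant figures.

22.1

Areal heat capacity C = ρ c_p D = 2180 × 1020 × 2.00 = 4.45×10^6 J/(m²·K).
ω = 2π / 2.12×10^7 s = 2.97×10^-7 s⁻¹.
√((Cω)² + λ²) = √((1.32)² + 4.39²) = 4.58 W/(m²·K).
F₀ = A × √((Cω)²+λ²) = 4.82 × 4.58 = 22.1 W/m².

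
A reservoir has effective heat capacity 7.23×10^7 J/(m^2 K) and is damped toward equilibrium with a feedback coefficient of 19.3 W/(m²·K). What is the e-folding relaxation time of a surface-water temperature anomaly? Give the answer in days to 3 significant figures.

Areal heat capacity C = 7.23×10^7 J/(m^2 K) (given).
Relaxation time τ = C / λ = 7.23×10^7 / 19.3 = 3.75×10^6 s.
In days: 3.75×10^6 s / (86400 s/day) = 43.4 days.

43.4 days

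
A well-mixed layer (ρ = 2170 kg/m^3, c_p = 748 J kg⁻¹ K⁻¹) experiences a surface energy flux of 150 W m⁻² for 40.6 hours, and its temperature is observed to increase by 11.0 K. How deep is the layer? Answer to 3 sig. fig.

Heat input Q = F Δt = 150 × 1.46×10^5 s = 2.19×10^7 J/m².
Required areal heat capacity C = Q / ΔT = 1.99×10^6 J/(m²·K).
Depth D = C / (ρ c_p) = 1.99×10^6 / (2170 × 748) = 1.23 m.

1.23 m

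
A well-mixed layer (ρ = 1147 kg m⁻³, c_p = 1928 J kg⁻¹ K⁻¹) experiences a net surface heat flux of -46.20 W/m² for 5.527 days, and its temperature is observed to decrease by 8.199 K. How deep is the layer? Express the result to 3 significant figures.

Heat input Q = F Δt = -46.20 × 4.78×10^5 s = -2.21×10^7 J/m².
Required areal heat capacity C = Q / ΔT = 2.69×10^6 J/(m²·K).
Depth D = C / (ρ c_p) = 2.69×10^6 / (1147 × 1928) = 1.22 m.

1.22 m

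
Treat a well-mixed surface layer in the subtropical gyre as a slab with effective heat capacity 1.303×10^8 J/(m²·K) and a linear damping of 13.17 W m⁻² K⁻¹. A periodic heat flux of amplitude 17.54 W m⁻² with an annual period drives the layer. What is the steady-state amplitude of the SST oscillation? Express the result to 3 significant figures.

0.603 K

Areal heat capacity C = 1.303×10^8 J/(m²·K) (given).
Angular frequency ω = 2π / T = 2π / 3.15×10^7 s = 1.99×10^-7 s⁻¹.
√((Cω)² + λ²) = √((26.0)² + 13.17²) = 29.1 W/(m²·K).
Amplitude A = F₀ / √((Cω)²+λ²) = 17.54 / 29.1 = 0.603 K.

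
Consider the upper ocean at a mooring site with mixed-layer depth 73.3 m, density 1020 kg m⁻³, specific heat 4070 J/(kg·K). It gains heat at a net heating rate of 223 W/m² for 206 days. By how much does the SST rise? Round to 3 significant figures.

13.0 K

Areal heat capacity C = ρ c_p D = 1020 × 4070 × 73.3 = 3.04×10^8 J/(m²·K).
Net heat input Q = F Δt = 223 × (206 days × 86400 s/day) = 3.97×10^9 J/m².
ΔT = Q / C = 3.97×10^9 / 3.04×10^8 = 13.0 K.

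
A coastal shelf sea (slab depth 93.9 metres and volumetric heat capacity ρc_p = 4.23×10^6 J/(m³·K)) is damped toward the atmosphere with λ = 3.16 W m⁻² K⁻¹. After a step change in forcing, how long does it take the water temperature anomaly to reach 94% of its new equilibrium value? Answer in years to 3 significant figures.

11.2 years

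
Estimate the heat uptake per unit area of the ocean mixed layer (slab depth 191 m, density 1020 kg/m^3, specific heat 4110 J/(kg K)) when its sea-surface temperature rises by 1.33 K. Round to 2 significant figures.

1.1×10^9

Areal heat capacity C = ρ c_p D = 1020 × 4110 × 191 = 8.01×10^8 J/(m²·K).
ΔQ = C ΔT = 8.01×10^8 × 1.33 = 1.06×10^9 J/m².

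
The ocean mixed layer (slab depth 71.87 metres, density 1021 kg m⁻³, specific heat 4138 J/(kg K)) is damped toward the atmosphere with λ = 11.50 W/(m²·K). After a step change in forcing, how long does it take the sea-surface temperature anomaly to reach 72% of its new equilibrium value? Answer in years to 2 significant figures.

1.1 years

Areal heat capacity C = ρ c_p D = 1021 × 4138 × 71.87 = 3.04×10^8 J/(m²·K).
τ = C / λ = 3.04×10^8 / 11.50 = 2.64×10^7 s.
Fraction reached: 1 − e^(−t/τ) = 0.72 ⇒ t = −τ ln(1 − 0.72) = τ × 1.27.
t = 3.36×10^7 s = 1.07 years.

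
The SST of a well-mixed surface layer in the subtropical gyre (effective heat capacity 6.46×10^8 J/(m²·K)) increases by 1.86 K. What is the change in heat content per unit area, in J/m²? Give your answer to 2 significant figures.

1.2×10^9

Areal heat capacity C = 6.46×10^8 J/(m²·K) (given).
ΔQ = C ΔT = 6.46×10^8 × 1.86 = 1.20×10^9 J/m².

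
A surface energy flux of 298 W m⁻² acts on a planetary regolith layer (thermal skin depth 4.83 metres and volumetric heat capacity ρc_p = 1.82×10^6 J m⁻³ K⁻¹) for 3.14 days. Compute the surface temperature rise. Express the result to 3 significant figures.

9.20 K

Areal heat capacity C = ρc_p × D = 1.82×10^6 × 4.83 = 8.79×10^6 J/(m²·K).
Net heat input Q = F Δt = 298 × (3.14 days × 86400 s/day) = 8.08×10^7 J/m².
ΔT = Q / C = 8.08×10^7 / 8.79×10^6 = 9.20 K.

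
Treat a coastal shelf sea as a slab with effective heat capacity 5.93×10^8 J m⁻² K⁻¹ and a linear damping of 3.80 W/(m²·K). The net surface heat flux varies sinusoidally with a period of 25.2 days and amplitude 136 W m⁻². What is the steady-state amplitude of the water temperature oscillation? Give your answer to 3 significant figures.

0.0795 K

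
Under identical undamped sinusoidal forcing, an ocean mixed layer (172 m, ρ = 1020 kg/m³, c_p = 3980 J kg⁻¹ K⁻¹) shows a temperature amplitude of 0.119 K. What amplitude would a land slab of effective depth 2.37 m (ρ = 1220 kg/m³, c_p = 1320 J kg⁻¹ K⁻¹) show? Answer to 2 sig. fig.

22 K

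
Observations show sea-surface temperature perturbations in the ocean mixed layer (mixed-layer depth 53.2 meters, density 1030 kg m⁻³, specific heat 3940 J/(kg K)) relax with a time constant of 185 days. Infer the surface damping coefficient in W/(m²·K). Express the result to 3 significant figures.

13.5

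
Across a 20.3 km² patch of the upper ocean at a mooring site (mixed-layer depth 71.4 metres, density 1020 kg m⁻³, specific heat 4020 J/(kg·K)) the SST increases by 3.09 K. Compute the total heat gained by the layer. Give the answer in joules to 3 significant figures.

1.84×10^16 J

Areal heat capacity C = ρ c_p D = 1020 × 4020 × 71.4 = 2.93×10^8 J m⁻² K⁻¹.
Heat per unit area: q = C ΔT = 2.93×10^8 × 3.09 = 9.05×10^8 J/m².
Total heat: Q = q × A = 9.05×10^8 × (20.3 × 10⁶ m²) = 1.84×10^16 J.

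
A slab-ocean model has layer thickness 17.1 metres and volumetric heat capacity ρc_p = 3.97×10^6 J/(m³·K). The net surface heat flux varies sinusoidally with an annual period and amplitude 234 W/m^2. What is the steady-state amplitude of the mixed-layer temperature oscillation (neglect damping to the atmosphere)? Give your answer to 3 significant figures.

Areal heat capacity C = ρc_p × D = 3.97×10^6 × 17.1 = 6.79×10^7 J/(m²·K).
Angular frequency ω = 2π / T = 2π / 3.15×10^7 s = 1.99×10^-7 s⁻¹.
Cω = 6.79×10^7 × 1.99×10^-7 = 13.5 W/(m²·K).
Amplitude A = F₀ / (Cω) = 234 / 13.5 = 17.3 K.

17.3 K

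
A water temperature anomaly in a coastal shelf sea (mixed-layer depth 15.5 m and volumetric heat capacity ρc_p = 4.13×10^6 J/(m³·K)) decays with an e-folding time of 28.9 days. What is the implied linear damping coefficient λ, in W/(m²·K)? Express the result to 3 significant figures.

25.6

Areal heat capacity C = ρc_p × D = 4.13×10^6 × 15.5 = 6.40×10^7 J/(m^2 K).
τ = 28.9 days = 2.50×10^6 s.
λ = C / τ = 6.40×10^7 / 2.50×10^6 = 25.6 W/(m²·K).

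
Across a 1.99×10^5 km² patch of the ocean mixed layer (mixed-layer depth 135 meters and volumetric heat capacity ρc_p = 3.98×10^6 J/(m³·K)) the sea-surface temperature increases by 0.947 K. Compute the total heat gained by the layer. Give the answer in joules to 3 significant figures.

Areal heat capacity C = ρc_p × D = 3.98×10^6 × 135 = 5.37×10^8 J/(m²·K).
Heat per unit area: q = C ΔT = 5.37×10^8 × 0.947 = 5.09×10^8 J/m².
Total heat: Q = q × A = 5.09×10^8 × (1.99×10^5 × 10⁶ m²) = 1.01×10^20 J.

1.01×10^20 J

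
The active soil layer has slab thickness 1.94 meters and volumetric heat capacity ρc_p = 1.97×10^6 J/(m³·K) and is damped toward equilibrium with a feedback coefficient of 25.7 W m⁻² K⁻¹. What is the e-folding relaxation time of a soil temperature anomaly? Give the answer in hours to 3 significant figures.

41.3 hours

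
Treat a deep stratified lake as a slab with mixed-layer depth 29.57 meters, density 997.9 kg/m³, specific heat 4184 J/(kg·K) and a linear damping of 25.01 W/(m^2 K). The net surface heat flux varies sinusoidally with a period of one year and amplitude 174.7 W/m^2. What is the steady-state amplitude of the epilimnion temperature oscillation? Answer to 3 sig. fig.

Areal heat capacity C = ρ c_p D = 997.9 × 4184 × 29.57 = 1.23×10^8 J/(m²·K).
Angular frequency ω = 2π / T = 2π / 3.15×10^7 s = 1.99×10^-7 s⁻¹.
√((Cω)² + λ²) = √((24.6)² + 25.01²) = 35.1 W/(m²·K).
Amplitude A = F₀ / √((Cω)²+λ²) = 174.7 / 35.1 = 4.98 K.

4.98 K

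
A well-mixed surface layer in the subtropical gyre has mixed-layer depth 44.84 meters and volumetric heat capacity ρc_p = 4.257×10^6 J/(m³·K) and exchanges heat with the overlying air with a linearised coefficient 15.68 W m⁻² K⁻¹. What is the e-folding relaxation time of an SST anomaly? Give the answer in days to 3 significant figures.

Areal heat capacity C = ρc_p × D = 4.257×10^6 × 44.84 = 1.91×10^8 J/(m²·K).
Relaxation time τ = C / λ = 1.91×10^8 / 15.68 = 1.22×10^7 s.
In days: 1.22×10^7 s / (86400 s/day) = 141 days.

141 days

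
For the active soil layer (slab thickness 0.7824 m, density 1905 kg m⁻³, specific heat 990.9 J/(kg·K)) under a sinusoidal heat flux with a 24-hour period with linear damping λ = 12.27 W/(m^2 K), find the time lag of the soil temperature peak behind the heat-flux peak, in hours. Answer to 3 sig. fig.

5.57 hours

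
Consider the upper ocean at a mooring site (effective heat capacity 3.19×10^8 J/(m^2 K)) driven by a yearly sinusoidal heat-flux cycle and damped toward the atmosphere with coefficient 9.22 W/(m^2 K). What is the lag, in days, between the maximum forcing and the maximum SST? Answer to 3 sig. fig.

Areal heat capacity C = 3.19×10^8 J/(m^2 K) (given).
ω = 2π / 3.15×10^7 s = 1.99×10^-7 s⁻¹.
Phase lag φ = arctan(Cω/λ) = arctan(63.6/9.22) = 1.43 rad.
Time lag = φ / ω = 1.43 / 1.99×10^-7 = 7.16×10^6 s = 82.9 days.

82.9 days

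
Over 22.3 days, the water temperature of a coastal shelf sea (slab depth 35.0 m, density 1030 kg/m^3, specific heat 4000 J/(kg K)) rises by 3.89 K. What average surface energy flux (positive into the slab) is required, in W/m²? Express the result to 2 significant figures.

290

Areal heat capacity C = ρ c_p D = 1030 × 4000 × 35.0 = 1.44×10^8 J m⁻² K⁻¹.
Required heat per unit area: Q = C ΔT = 1.44×10^8 × 3.89 = 5.61×10^8 J/m².
Flux F = Q / Δt = 5.61×10^8 / 1.93×10^6 s = 291 W/m².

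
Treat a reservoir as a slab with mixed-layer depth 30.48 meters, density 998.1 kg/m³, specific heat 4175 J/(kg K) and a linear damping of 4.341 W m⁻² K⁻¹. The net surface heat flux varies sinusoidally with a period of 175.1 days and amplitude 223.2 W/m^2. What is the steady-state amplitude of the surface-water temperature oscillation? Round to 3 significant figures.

Areal heat capacity C = ρ c_p D = 998.1 × 4175 × 30.48 = 1.27×10^8 J/(m²·K).
Angular frequency ω = 2π / T = 2π / 1.51×10^7 s = 4.15×10^-7 s⁻¹.
√((Cω)² + λ²) = √((52.8)² + 4.341²) = 52.9 W/(m²·K).
Amplitude A = F₀ / √((Cω)²+λ²) = 223.2 / 52.9 = 4.22 K.

4.22 K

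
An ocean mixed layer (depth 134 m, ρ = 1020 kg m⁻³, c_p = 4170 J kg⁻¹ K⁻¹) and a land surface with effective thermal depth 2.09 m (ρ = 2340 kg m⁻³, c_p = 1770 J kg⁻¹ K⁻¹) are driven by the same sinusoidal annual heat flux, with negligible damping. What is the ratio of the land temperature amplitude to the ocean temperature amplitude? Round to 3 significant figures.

65.8

C_ocean = 1020 × 4170 × 134 = 5.70×10^8 J/(m²·K).
C_land = 2340 × 1770 × 2.09 = 8.66×10^6 J/(m²·K).
Undamped amplitude ∝ 1/C, so A_land/A_ocean = C_ocean/C_land = 65.8.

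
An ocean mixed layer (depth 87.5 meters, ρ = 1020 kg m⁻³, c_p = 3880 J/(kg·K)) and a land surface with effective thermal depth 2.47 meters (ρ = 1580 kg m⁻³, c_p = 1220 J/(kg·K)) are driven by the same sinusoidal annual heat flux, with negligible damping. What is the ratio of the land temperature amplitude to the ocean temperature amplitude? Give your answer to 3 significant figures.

72.7

C_ocean = 1020 × 3880 × 87.5 = 3.46×10^8 J/(m²·K).
C_land = 1580 × 1220 × 2.47 = 4.76×10^6 J/(m²·K).
Undamped amplitude ∝ 1/C, so A_land/A_ocean = C_ocean/C_land = 72.7.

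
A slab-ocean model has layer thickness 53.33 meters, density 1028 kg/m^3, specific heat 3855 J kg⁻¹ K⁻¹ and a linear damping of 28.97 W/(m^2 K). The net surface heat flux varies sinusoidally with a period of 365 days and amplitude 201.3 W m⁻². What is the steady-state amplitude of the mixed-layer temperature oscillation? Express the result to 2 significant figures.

Areal heat capacity C = ρ c_p D = 1028 × 3855 × 53.33 = 2.11×10^8 J/(m²·K).
Angular frequency ω = 2π / T = 2π / 3.15×10^7 s = 1.99×10^-7 s⁻¹.
√((Cω)² + λ²) = √((42.1)² + 28.97²) = 51.1 W/(m²·K).
Amplitude A = F₀ / √((Cω)²+λ²) = 201.3 / 51.1 = 3.94 K.

3.9 K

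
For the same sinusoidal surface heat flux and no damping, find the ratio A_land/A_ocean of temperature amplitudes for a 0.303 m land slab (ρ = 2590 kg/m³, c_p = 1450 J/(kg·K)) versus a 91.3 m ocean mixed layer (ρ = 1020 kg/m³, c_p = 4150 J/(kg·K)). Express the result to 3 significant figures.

340

C_ocean = 1020 × 4150 × 91.3 = 3.86×10^8 J/(m²·K).
C_land = 2590 × 1450 × 0.303 = 1.14×10^6 J/(m²·K).
Undamped amplitude ∝ 1/C, so A_land/A_ocean = C_ocean/C_land = 340.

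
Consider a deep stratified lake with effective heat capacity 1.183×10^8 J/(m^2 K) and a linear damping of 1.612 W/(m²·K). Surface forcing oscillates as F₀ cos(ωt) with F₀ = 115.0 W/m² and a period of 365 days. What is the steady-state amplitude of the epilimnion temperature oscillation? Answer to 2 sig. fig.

4.9 K

Areal heat capacity C = 1.183×10^8 J/(m^2 K) (given).
Angular frequency ω = 2π / T = 2π / 3.15×10^7 s = 1.99×10^-7 s⁻¹.
√((Cω)² + λ²) = √((23.6)² + 1.612²) = 23.6 W/(m²·K).
Amplitude A = F₀ / √((Cω)²+λ²) = 115.0 / 23.6 = 4.87 K.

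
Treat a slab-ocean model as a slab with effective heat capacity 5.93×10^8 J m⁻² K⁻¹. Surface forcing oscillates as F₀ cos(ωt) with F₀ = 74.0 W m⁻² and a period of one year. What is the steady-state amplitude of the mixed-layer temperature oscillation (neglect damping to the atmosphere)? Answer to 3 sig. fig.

0.626 K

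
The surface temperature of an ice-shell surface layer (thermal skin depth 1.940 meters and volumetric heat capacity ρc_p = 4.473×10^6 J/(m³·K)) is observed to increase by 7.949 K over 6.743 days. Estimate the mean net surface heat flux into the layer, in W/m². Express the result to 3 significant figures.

118

Areal heat capacity C = ρc_p × D = 4.473×10^6 × 1.940 = 8.68×10^6 J m⁻² K⁻¹.
Required heat per unit area: Q = C ΔT = 8.68×10^6 × 7.949 = 6.90×10^7 J/m².
Flux F = Q / Δt = 6.90×10^7 / 5.83×10^5 s = 118 W/m².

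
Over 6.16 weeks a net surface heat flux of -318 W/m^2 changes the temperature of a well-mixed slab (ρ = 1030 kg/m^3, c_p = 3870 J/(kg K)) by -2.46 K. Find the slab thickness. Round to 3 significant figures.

Heat input Q = F Δt = -318 × 3.73×10^6 s = -1.18×10^9 J/m².
Required areal heat capacity C = Q / ΔT = 4.82×10^8 J/(m²·K).
Depth D = C / (ρ c_p) = 4.82×10^8 / (1030 × 3870) = 121 m.

121 m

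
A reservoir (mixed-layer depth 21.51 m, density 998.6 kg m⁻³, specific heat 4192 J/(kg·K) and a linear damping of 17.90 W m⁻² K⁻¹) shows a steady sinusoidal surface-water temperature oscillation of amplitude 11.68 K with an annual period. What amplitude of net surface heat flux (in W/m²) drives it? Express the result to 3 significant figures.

Areal heat capacity C = ρ c_p D = 998.6 × 4192 × 21.51 = 9.00×10^7 J/(m²·K).
ω = 2π / 3.15×10^7 s = 1.99×10^-7 s⁻¹.
√((Cω)² + λ²) = √((17.9)² + 17.90²) = 25.3 W/(m²·K).
F₀ = A × √((Cω)²+λ²) = 11.68 × 25.3 = 296 W/m².

296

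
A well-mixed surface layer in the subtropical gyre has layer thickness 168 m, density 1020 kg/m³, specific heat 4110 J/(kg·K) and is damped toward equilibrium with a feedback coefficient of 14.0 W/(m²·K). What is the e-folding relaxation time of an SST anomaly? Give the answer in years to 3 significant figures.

Areal heat capacity C = ρ c_p D = 1020 × 4110 × 168 = 7.04×10^8 J m⁻² K⁻¹.
Relaxation time τ = C / λ = 7.04×10^8 / 14.0 = 5.03×10^7 s.
In years: 5.03×10^7 s / (3.156×10^7 s/year) = 1.59 years.

1.59 years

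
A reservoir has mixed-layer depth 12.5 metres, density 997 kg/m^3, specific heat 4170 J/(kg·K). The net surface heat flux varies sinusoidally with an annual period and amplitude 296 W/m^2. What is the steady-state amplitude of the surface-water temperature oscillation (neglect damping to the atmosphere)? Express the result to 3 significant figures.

Areal heat capacity C = ρ c_p D = 997 × 4170 × 12.5 = 5.20×10^7 J/(m²·K).
Angular frequency ω = 2π / T = 2π / 3.15×10^7 s = 1.99×10^-7 s⁻¹.
Cω = 5.20×10^7 × 1.99×10^-7 = 10.4 W/(m²·K).
Amplitude A = F₀ / (Cω) = 296 / 10.4 = 28.6 K.

28.6 K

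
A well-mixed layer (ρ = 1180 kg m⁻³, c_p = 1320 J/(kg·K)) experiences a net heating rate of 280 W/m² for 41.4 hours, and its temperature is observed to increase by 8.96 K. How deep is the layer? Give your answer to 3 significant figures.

2.99 m

Heat input Q = F Δt = 280 × 1.49×10^5 s = 4.17×10^7 J/m².
Required areal heat capacity C = Q / ΔT = 4.66×10^6 J/(m²·K).
Depth D = C / (ρ c_p) = 4.66×10^6 / (1180 × 1320) = 2.99 m.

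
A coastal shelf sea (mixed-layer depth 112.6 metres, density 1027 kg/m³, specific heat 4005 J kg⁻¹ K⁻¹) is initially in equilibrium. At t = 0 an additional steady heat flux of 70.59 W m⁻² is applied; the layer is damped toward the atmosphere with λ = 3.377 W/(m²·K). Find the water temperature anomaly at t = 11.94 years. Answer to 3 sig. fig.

19.6 K

Areal heat capacity C = ρ c_p D = 1027 × 4005 × 112.6 = 4.63×10^8 J m⁻² K⁻¹.
τ = C / λ = 4.63×10^8 / 3.377 = 1.37×10^8 s.
Equilibrium anomaly ΔT_eq = F / λ = 70.59 / 3.377 = 20.9 K.
t = 11.94 years = 3.77×10^8 s, so t/τ = 2.75.
ΔT(t) = ΔT_eq (1 − e^(−t/τ)) = 20.9 × (1 − e^−2.75) = 19.6 K.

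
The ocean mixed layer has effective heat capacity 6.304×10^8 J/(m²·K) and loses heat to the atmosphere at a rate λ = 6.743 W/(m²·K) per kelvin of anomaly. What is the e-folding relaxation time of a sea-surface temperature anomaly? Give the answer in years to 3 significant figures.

2.96 years

Areal heat capacity C = 6.304×10^8 J/(m²·K) (given).
Relaxation time τ = C / λ = 6.30×10^8 / 6.743 = 9.35×10^7 s.
In years: 9.35×10^7 s / (3.156×10^7 s/year) = 2.96 years.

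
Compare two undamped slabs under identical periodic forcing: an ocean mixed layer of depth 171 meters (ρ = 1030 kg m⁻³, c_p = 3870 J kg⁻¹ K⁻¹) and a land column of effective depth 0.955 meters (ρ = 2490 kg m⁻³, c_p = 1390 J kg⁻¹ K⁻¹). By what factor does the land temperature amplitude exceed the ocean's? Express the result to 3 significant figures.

C_ocean = 1030 × 3870 × 171 = 6.82×10^8 J/(m²·K).
C_land = 2490 × 1390 × 0.955 = 3.31×10^6 J/(m²·K).
Undamped amplitude ∝ 1/C, so A_land/A_ocean = C_ocean/C_land = 206.

206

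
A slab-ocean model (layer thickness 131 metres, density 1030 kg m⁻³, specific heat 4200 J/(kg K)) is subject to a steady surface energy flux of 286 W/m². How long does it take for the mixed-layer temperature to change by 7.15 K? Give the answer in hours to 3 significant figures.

Areal heat capacity C = ρ c_p D = 1030 × 4200 × 131 = 5.67×10^8 J/(m^2 K).
Time required: Δt = C ΔT / F = 5.67×10^8 × 7.15 / 286 = 1.42×10^7 s.
In hours: 1.42×10^7 s / (3600 s/hour) = 3940 hours.

3940 hours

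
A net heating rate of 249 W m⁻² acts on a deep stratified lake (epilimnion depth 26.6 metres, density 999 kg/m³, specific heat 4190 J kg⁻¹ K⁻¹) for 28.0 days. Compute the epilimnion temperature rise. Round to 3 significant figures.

5.41 K

Areal heat capacity C = ρ c_p D = 999 × 4190 × 26.6 = 1.11×10^8 J/(m²·K).
Net heat input Q = F Δt = 249 × (28.0 days × 86400 s/day) = 6.02×10^8 J/m².
ΔT = Q / C = 6.02×10^8 / 1.11×10^8 = 5.41 K.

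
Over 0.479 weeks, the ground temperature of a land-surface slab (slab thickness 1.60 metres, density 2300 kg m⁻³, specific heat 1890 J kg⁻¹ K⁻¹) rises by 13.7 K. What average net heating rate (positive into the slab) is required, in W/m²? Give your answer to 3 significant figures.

329

Areal heat capacity C = ρ c_p D = 2300 × 1890 × 1.60 = 6.96×10^6 J/(m^2 K).
Required heat per unit area: Q = C ΔT = 6.96×10^6 × 13.7 = 9.53×10^7 J/m².
Flux F = Q / Δt = 9.53×10^7 / 2.90×10^5 s = 329 W/m².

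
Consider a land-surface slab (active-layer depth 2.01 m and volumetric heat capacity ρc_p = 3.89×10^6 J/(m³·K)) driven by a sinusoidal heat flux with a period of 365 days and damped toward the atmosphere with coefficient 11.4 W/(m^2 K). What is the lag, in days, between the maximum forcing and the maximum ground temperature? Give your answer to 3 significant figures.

Areal heat capacity C = ρc_p × D = 3.89×10^6 × 2.01 = 7.82×10^6 J/(m²·K).
ω = 2π / 3.15×10^7 s = 1.99×10^-7 s⁻¹.
Phase lag φ = arctan(Cω/λ) = arctan(1.56/11.4) = 0.136 rad.
Time lag = φ / ω = 0.136 / 1.99×10^-7 = 6.82×10^5 s = 7.89 days.

7.89 days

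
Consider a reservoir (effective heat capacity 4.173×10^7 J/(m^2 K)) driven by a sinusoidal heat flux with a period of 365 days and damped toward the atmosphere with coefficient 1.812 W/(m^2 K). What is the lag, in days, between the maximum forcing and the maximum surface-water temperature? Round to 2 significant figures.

79 days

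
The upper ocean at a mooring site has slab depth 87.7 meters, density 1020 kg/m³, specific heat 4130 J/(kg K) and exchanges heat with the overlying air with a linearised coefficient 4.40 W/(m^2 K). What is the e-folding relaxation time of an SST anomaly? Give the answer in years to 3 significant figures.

Areal heat capacity C = ρ c_p D = 1020 × 4130 × 87.7 = 3.69×10^8 J m⁻² K⁻¹.
Relaxation time τ = C / λ = 3.69×10^8 / 4.40 = 8.40×10^7 s.
In years: 8.40×10^7 s / (3.156×10^7 s/year) = 2.66 years.

2.66 years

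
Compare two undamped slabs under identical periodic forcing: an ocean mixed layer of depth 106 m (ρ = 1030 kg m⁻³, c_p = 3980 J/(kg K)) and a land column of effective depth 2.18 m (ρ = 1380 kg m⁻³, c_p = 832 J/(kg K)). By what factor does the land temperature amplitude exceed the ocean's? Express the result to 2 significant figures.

170

C_ocean = 1030 × 3980 × 106 = 4.35×10^8 J/(m²·K).
C_land = 1380 × 832 × 2.18 = 2.50×10^6 J/(m²·K).
Undamped amplitude ∝ 1/C, so A_land/A_ocean = C_ocean/C_land = 174.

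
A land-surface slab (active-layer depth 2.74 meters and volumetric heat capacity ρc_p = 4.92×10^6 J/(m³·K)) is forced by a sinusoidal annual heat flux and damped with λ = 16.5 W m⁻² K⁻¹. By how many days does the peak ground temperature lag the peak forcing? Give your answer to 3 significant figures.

Areal heat capacity C = ρc_p × D = 4.92×10^6 × 2.74 = 1.35×10^7 J/(m²·K).
ω = 2π / 3.15×10^7 s = 1.99×10^-7 s⁻¹.
Phase lag φ = arctan(Cω/λ) = arctan(2.69/16.5) = 0.161 rad.
Time lag = φ / ω = 0.161 / 1.99×10^-7 = 8.10×10^5 s = 9.37 days.

9.37 days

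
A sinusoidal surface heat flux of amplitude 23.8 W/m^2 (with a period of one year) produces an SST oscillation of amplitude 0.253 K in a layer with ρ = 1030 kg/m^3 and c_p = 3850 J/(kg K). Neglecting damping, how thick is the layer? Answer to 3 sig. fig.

ω = 2π / 3.15×10^7 s = 1.99×10^-7 s⁻¹.
Required C = F₀ / (A ω) = 23.8 / (0.253 × 1.99×10^-7) = 4.72×10^8 J/(m²·K).
D = C / (ρ c_p) = 4.72×10^8 / (1030 × 3850) = 119 m.

119 m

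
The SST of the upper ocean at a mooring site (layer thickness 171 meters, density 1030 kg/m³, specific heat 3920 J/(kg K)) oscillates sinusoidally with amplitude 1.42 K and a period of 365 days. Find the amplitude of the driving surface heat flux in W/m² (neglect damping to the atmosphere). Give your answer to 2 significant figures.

200

Areal heat capacity C = ρ c_p D = 1030 × 3920 × 171 = 6.90×10^8 J/(m²·K).
ω = 2π / 3.15×10^7 s = 1.99×10^-7 s⁻¹.
Cω = 6.90×10^8 × 1.99×10^-7 = 138 W/(m²·K).
F₀ = A × Cω = 1.42 × 138 = 195 W/m².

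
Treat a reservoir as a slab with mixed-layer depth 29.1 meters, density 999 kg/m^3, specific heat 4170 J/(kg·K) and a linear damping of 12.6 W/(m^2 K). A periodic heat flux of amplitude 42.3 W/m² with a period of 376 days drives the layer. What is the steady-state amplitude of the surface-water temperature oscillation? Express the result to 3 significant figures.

1.59 K

Areal heat capacity C = ρ c_p D = 999 × 4170 × 29.1 = 1.21×10^8 J m⁻² K⁻¹.
Angular frequency ω = 2π / T = 2π / 3.25×10^7 s = 1.93×10^-7 s⁻¹.
√((Cω)² + λ²) = √((23.4)² + 12.6²) = 26.6 W/(m²·K).
Amplitude A = F₀ / √((Cω)²+λ²) = 42.3 / 26.6 = 1.59 K.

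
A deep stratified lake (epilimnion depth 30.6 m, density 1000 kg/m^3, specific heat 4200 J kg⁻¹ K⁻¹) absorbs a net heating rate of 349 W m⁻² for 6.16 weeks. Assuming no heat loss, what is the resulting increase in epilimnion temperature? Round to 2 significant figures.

10 K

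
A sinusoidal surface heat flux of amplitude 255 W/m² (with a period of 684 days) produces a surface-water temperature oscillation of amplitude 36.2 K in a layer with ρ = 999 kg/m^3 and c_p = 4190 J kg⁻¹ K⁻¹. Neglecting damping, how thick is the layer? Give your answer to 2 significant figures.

16 m

ω = 2π / 5.91×10^7 s = 1.06×10^-7 s⁻¹.
Required C = F₀ / (A ω) = 255 / (36.2 × 1.06×10^-7) = 6.63×10^7 J/(m²·K).
D = C / (ρ c_p) = 6.63×10^7 / (999 × 4190) = 15.8 m.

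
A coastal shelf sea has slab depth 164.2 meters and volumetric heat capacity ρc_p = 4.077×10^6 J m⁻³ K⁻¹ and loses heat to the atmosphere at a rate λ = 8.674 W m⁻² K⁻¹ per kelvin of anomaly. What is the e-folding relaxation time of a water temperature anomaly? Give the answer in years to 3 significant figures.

2.45 years

Areal heat capacity C = ρc_p × D = 4.077×10^6 × 164.2 = 6.69×10^8 J m⁻² K⁻¹.
Relaxation time τ = C / λ = 6.69×10^8 / 8.674 = 7.72×10^7 s.
In years: 7.72×10^7 s / (3.156×10^7 s/year) = 2.45 years.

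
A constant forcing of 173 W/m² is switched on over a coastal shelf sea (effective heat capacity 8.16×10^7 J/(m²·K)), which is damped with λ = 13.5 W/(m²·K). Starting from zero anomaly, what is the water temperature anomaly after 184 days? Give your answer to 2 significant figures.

Areal heat capacity C = 8.16×10^7 J/(m²·K) (given).
τ = C / λ = 8.16×10^7 / 13.5 = 6.04×10^6 s.
Equilibrium anomaly ΔT_eq = F / λ = 173 / 13.5 = 12.8 K.
t = 184 days = 1.59×10^7 s, so t/τ = 2.63.
ΔT(t) = ΔT_eq (1 − e^(−t/τ)) = 12.8 × (1 − e^−2.63) = 11.9 K.

12 K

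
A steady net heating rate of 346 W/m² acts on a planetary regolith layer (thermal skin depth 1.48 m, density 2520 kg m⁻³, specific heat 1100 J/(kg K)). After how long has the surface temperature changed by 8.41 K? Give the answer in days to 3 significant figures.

1.15 days

Areal heat capacity C = ρ c_p D = 2520 × 1100 × 1.48 = 4.10×10^6 J/(m²·K).
Time required: Δt = C ΔT / F = 4.10×10^6 × 8.41 / 346 = 99700 s.
In days: 99700 s / (86400 s/day) = 1.15 days.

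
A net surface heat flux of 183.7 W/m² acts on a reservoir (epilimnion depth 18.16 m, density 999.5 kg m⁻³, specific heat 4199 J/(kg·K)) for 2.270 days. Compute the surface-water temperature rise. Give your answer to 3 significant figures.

0.473 K

Areal heat capacity C = ρ c_p D = 999.5 × 4199 × 18.16 = 7.62×10^7 J/(m^2 K).
Net heat input Q = F Δt = 183.7 × (2.270 days × 86400 s/day) = 3.60×10^7 J/m².
ΔT = Q / C = 3.60×10^7 / 7.62×10^7 = 0.473 K.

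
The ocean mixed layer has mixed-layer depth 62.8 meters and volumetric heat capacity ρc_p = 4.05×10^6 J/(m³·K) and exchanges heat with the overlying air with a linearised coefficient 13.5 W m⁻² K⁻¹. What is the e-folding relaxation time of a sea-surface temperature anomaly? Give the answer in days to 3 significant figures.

Areal heat capacity C = ρc_p × D = 4.05×10^6 × 62.8 = 2.54×10^8 J/(m^2 K).
Relaxation time τ = C / λ = 2.54×10^8 / 13.5 = 1.88×10^7 s.
In days: 1.88×10^7 s / (86400 s/day) = 218 days.

218 days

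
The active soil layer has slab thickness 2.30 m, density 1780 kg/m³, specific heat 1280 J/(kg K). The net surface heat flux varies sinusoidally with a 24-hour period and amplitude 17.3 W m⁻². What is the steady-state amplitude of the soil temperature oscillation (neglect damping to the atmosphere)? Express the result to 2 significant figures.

0.045 K

Areal heat capacity C = ρ c_p D = 1780 × 1280 × 2.30 = 5.24×10^6 J m⁻² K⁻¹.
Angular frequency ω = 2π / T = 2π / 86400 s = 7.27×10^-5 s⁻¹.
Cω = 5.24×10^6 × 7.27×10^-5 = 381 W/(m²·K).
Amplitude A = F₀ / (Cω) = 17.3 / 381 = 0.0454 K.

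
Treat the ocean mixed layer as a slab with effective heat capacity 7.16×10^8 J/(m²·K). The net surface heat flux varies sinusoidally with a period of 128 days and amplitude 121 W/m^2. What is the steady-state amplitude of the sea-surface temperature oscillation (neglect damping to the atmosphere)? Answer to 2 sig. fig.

Areal heat capacity C = 7.16×10^8 J/(m²·K) (given).
Angular frequency ω = 2π / T = 2π / 1.11×10^7 s = 5.68×10^-7 s⁻¹.
Cω = 7.16×10^8 × 5.68×10^-7 = 407 W/(m²·K).
Amplitude A = F₀ / (Cω) = 121 / 407 = 0.297 K.

0.30 K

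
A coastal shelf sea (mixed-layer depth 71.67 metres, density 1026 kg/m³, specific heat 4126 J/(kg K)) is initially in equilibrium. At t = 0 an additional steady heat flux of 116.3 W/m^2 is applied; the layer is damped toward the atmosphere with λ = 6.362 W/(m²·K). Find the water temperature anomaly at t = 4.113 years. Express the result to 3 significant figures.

17.1 K

Areal heat capacity C = ρ c_p D = 1026 × 4126 × 71.67 = 3.03×10^8 J m⁻² K⁻¹.
τ = C / λ = 3.03×10^8 / 6.362 = 4.77×10^7 s.
Equilibrium anomaly ΔT_eq = F / λ = 116.3 / 6.362 = 18.3 K.
t = 4.113 years = 1.30×10^8 s, so t/τ = 2.72.
ΔT(t) = ΔT_eq (1 − e^(−t/τ)) = 18.3 × (1 − e^−2.72) = 17.1 K.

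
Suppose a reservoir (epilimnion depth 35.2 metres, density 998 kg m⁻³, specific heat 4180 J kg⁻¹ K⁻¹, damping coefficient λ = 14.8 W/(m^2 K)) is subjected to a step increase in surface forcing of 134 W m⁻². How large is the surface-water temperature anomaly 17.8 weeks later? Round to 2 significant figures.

Areal heat capacity C = ρ c_p D = 998 × 4180 × 35.2 = 1.47×10^8 J/(m^2 K).
τ = C / λ = 1.47×10^8 / 14.8 = 9.92×10^6 s.
Equilibrium anomaly ΔT_eq = F / λ = 134 / 14.8 = 9.05 K.
t = 17.8 weeks = 1.08×10^7 s, so t/τ = 1.09.
ΔT(t) = ΔT_eq (1 − e^(−t/τ)) = 9.05 × (1 − e^−1.09) = 5.99 K.

6.0 K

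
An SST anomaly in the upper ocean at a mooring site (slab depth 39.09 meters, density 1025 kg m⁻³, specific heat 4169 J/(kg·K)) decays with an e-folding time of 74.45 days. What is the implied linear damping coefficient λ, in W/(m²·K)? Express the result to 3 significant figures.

26.0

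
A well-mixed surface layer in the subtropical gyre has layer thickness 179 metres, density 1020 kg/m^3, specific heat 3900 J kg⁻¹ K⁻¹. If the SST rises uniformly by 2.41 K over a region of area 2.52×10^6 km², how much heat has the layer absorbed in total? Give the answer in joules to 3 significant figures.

Areal heat capacity C = ρ c_p D = 1020 × 3900 × 179 = 7.12×10^8 J/(m^2 K).
Heat per unit area: q = C ΔT = 7.12×10^8 × 2.41 = 1.72×10^9 J/m².
Total heat: Q = q × A = 1.72×10^9 × (2.52×10^6 × 10⁶ m²) = 4.32×10^21 J.

4.32×10^21 J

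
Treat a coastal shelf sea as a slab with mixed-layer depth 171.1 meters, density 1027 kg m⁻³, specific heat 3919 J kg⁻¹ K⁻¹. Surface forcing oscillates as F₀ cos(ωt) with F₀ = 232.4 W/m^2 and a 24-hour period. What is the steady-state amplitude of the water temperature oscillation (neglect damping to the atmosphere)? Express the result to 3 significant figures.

0.00464 K

Areal heat capacity C = ρ c_p D = 1027 × 3919 × 171.1 = 6.89×10^8 J/(m²·K).
Angular frequency ω = 2π / T = 2π / 86400 s = 7.27×10^-5 s⁻¹.
Cω = 6.89×10^8 × 7.27×10^-5 = 50100 W/(m²·K).
Amplitude A = F₀ / (Cω) = 232.4 / 50100 = 0.00464 K.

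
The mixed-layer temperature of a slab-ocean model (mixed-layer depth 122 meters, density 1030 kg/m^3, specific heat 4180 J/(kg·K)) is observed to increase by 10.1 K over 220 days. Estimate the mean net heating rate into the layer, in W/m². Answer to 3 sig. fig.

279

Areal heat capacity C = ρ c_p D = 1030 × 4180 × 122 = 5.25×10^8 J m⁻² K⁻¹.
Required heat per unit area: Q = C ΔT = 5.25×10^8 × 10.1 = 5.31×10^9 J/m².
Flux F = Q / Δt = 5.31×10^9 / 1.90×10^7 s = 279 W/m².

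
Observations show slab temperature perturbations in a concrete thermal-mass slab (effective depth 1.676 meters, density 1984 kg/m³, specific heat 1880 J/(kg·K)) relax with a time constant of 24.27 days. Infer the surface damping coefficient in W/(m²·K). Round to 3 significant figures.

2.98

Areal heat capacity C = ρ c_p D = 1984 × 1880 × 1.676 = 6.25×10^6 J m⁻² K⁻¹.
τ = 24.27 days = 2.10×10^6 s.
λ = C / τ = 6.25×10^6 / 2.10×10^6 = 2.98 W/(m²·K).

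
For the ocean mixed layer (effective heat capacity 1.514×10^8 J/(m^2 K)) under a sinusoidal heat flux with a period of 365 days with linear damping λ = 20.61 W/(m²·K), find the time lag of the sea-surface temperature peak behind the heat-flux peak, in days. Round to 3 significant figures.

Areal heat capacity C = 1.514×10^8 J/(m^2 K) (given).
ω = 2π / 3.15×10^7 s = 1.99×10^-7 s⁻¹.
Phase lag φ = arctan(Cω/λ) = arctan(30.2/20.61) = 0.971 rad.
Time lag = φ / ω = 0.971 / 1.99×10^-7 = 4.88×10^6 s = 56.4 days.

56.4 days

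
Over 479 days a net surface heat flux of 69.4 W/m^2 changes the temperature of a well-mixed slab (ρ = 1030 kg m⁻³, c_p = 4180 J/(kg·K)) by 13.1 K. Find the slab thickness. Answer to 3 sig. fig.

Heat input Q = F Δt = 69.4 × 4.14×10^7 s = 2.87×10^9 J/m².
Required areal heat capacity C = Q / ΔT = 2.19×10^8 J/(m²·K).
Depth D = C / (ρ c_p) = 2.19×10^8 / (1030 × 4180) = 50.9 m.

50.9 m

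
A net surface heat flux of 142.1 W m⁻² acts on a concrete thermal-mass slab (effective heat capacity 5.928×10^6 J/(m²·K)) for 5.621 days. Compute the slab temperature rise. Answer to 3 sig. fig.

11.6 K

Areal heat capacity C = 5.928×10^6 J/(m²·K) (given).
Net heat input Q = F Δt = 142.1 × (5.621 days × 86400 s/day) = 6.90×10^7 J/m².
ΔT = Q / C = 6.90×10^7 / 5.93×10^6 = 11.6 K.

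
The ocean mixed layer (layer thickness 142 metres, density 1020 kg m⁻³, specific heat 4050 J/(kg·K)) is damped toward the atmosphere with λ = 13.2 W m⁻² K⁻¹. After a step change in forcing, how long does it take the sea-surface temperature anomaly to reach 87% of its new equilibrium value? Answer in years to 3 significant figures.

2.87 years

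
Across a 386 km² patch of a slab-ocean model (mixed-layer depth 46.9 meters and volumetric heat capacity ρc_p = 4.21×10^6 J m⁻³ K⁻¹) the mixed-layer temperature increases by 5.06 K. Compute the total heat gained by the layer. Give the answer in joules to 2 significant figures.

Areal heat capacity C = ρc_p × D = 4.21×10^6 × 46.9 = 1.97×10^8 J/(m^2 K).
Heat per unit area: q = C ΔT = 1.97×10^8 × 5.06 = 9.99×10^8 J/m².
Total heat: Q = q × A = 9.99×10^8 × (386 × 10⁶ m²) = 3.86×10^17 J.

3.9×10^17 J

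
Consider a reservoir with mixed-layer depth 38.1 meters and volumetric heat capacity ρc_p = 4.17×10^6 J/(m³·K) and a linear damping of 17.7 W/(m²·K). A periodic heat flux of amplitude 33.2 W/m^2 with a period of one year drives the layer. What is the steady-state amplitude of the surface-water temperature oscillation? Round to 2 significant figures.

Areal heat capacity C = ρc_p × D = 4.17×10^6 × 38.1 = 1.59×10^8 J/(m²·K).
Angular frequency ω = 2π / T = 2π / 3.15×10^7 s = 1.99×10^-7 s⁻¹.
√((Cω)² + λ²) = √((31.7)² + 17.7²) = 36.3 W/(m²·K).
Amplitude A = F₀ / √((Cω)²+λ²) = 33.2 / 36.3 = 0.915 K.

0.92 K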